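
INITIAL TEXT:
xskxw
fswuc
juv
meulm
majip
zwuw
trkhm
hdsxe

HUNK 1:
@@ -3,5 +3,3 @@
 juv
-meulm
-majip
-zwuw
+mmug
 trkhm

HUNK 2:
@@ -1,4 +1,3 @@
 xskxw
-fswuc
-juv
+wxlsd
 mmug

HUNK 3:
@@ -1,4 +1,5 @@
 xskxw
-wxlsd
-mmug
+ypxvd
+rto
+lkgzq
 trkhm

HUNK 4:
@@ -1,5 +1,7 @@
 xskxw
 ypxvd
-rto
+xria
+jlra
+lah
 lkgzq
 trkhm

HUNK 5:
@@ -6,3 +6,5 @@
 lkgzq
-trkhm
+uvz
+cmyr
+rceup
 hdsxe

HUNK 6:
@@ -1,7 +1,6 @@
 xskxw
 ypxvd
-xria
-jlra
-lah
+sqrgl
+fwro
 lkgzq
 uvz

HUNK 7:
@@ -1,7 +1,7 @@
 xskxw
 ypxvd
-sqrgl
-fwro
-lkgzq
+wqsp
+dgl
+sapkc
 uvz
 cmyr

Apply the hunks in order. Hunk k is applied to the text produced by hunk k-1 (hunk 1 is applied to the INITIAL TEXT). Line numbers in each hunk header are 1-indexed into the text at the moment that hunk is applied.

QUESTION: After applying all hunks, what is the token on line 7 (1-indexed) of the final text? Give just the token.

Answer: cmyr

Derivation:
Hunk 1: at line 3 remove [meulm,majip,zwuw] add [mmug] -> 6 lines: xskxw fswuc juv mmug trkhm hdsxe
Hunk 2: at line 1 remove [fswuc,juv] add [wxlsd] -> 5 lines: xskxw wxlsd mmug trkhm hdsxe
Hunk 3: at line 1 remove [wxlsd,mmug] add [ypxvd,rto,lkgzq] -> 6 lines: xskxw ypxvd rto lkgzq trkhm hdsxe
Hunk 4: at line 1 remove [rto] add [xria,jlra,lah] -> 8 lines: xskxw ypxvd xria jlra lah lkgzq trkhm hdsxe
Hunk 5: at line 6 remove [trkhm] add [uvz,cmyr,rceup] -> 10 lines: xskxw ypxvd xria jlra lah lkgzq uvz cmyr rceup hdsxe
Hunk 6: at line 1 remove [xria,jlra,lah] add [sqrgl,fwro] -> 9 lines: xskxw ypxvd sqrgl fwro lkgzq uvz cmyr rceup hdsxe
Hunk 7: at line 1 remove [sqrgl,fwro,lkgzq] add [wqsp,dgl,sapkc] -> 9 lines: xskxw ypxvd wqsp dgl sapkc uvz cmyr rceup hdsxe
Final line 7: cmyr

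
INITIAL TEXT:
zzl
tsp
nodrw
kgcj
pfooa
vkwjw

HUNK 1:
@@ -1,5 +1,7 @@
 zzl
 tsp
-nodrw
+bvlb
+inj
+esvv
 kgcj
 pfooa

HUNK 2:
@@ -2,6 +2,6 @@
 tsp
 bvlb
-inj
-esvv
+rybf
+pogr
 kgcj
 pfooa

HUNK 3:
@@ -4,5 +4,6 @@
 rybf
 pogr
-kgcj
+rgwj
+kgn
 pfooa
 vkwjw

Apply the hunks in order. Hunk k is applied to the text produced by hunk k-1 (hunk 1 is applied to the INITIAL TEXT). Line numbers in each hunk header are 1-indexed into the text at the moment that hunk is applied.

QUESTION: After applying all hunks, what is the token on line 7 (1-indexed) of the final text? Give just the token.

Hunk 1: at line 1 remove [nodrw] add [bvlb,inj,esvv] -> 8 lines: zzl tsp bvlb inj esvv kgcj pfooa vkwjw
Hunk 2: at line 2 remove [inj,esvv] add [rybf,pogr] -> 8 lines: zzl tsp bvlb rybf pogr kgcj pfooa vkwjw
Hunk 3: at line 4 remove [kgcj] add [rgwj,kgn] -> 9 lines: zzl tsp bvlb rybf pogr rgwj kgn pfooa vkwjw
Final line 7: kgn

Answer: kgn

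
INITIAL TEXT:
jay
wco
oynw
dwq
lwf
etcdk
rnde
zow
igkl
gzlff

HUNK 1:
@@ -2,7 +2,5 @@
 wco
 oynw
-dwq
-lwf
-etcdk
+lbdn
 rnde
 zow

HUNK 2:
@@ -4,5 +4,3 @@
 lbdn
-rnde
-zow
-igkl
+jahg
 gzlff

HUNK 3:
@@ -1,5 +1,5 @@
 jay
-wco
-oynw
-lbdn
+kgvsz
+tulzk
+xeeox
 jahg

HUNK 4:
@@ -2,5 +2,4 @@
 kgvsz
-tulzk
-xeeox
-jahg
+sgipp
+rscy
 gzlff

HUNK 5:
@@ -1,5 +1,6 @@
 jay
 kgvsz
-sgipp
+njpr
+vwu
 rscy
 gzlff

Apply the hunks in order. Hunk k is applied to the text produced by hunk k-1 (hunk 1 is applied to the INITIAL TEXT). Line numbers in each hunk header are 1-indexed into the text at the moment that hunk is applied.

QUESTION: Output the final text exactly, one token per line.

Answer: jay
kgvsz
njpr
vwu
rscy
gzlff

Derivation:
Hunk 1: at line 2 remove [dwq,lwf,etcdk] add [lbdn] -> 8 lines: jay wco oynw lbdn rnde zow igkl gzlff
Hunk 2: at line 4 remove [rnde,zow,igkl] add [jahg] -> 6 lines: jay wco oynw lbdn jahg gzlff
Hunk 3: at line 1 remove [wco,oynw,lbdn] add [kgvsz,tulzk,xeeox] -> 6 lines: jay kgvsz tulzk xeeox jahg gzlff
Hunk 4: at line 2 remove [tulzk,xeeox,jahg] add [sgipp,rscy] -> 5 lines: jay kgvsz sgipp rscy gzlff
Hunk 5: at line 1 remove [sgipp] add [njpr,vwu] -> 6 lines: jay kgvsz njpr vwu rscy gzlff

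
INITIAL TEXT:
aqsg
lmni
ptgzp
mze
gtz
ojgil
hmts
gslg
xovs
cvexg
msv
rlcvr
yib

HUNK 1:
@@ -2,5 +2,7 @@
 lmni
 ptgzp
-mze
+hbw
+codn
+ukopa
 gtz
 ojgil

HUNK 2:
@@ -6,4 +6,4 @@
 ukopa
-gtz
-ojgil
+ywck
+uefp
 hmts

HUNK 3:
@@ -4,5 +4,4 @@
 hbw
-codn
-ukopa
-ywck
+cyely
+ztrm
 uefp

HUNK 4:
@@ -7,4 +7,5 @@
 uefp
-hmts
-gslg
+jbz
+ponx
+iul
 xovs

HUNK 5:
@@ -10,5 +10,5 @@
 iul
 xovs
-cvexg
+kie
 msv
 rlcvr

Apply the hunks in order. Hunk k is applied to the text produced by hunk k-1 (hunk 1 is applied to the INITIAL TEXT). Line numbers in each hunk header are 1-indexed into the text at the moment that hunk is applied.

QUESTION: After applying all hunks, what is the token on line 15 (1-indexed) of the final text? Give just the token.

Answer: yib

Derivation:
Hunk 1: at line 2 remove [mze] add [hbw,codn,ukopa] -> 15 lines: aqsg lmni ptgzp hbw codn ukopa gtz ojgil hmts gslg xovs cvexg msv rlcvr yib
Hunk 2: at line 6 remove [gtz,ojgil] add [ywck,uefp] -> 15 lines: aqsg lmni ptgzp hbw codn ukopa ywck uefp hmts gslg xovs cvexg msv rlcvr yib
Hunk 3: at line 4 remove [codn,ukopa,ywck] add [cyely,ztrm] -> 14 lines: aqsg lmni ptgzp hbw cyely ztrm uefp hmts gslg xovs cvexg msv rlcvr yib
Hunk 4: at line 7 remove [hmts,gslg] add [jbz,ponx,iul] -> 15 lines: aqsg lmni ptgzp hbw cyely ztrm uefp jbz ponx iul xovs cvexg msv rlcvr yib
Hunk 5: at line 10 remove [cvexg] add [kie] -> 15 lines: aqsg lmni ptgzp hbw cyely ztrm uefp jbz ponx iul xovs kie msv rlcvr yib
Final line 15: yib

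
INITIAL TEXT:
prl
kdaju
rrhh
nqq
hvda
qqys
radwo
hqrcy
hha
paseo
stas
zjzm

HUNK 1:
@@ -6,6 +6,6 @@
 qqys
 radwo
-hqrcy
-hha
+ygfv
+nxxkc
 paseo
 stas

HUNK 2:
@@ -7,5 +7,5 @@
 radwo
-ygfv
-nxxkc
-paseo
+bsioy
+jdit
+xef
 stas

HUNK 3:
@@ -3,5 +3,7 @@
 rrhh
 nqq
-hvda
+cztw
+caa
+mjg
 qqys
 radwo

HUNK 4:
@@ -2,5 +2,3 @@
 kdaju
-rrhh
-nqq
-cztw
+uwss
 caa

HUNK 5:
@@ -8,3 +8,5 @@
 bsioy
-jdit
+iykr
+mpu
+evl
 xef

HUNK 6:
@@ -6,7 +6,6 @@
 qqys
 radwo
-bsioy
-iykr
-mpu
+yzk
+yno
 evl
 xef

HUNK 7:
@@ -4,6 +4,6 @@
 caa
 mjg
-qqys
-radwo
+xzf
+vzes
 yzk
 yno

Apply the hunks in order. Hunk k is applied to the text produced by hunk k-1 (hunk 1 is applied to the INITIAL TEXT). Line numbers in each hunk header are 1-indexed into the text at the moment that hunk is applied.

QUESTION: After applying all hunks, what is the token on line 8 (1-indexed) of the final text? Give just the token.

Hunk 1: at line 6 remove [hqrcy,hha] add [ygfv,nxxkc] -> 12 lines: prl kdaju rrhh nqq hvda qqys radwo ygfv nxxkc paseo stas zjzm
Hunk 2: at line 7 remove [ygfv,nxxkc,paseo] add [bsioy,jdit,xef] -> 12 lines: prl kdaju rrhh nqq hvda qqys radwo bsioy jdit xef stas zjzm
Hunk 3: at line 3 remove [hvda] add [cztw,caa,mjg] -> 14 lines: prl kdaju rrhh nqq cztw caa mjg qqys radwo bsioy jdit xef stas zjzm
Hunk 4: at line 2 remove [rrhh,nqq,cztw] add [uwss] -> 12 lines: prl kdaju uwss caa mjg qqys radwo bsioy jdit xef stas zjzm
Hunk 5: at line 8 remove [jdit] add [iykr,mpu,evl] -> 14 lines: prl kdaju uwss caa mjg qqys radwo bsioy iykr mpu evl xef stas zjzm
Hunk 6: at line 6 remove [bsioy,iykr,mpu] add [yzk,yno] -> 13 lines: prl kdaju uwss caa mjg qqys radwo yzk yno evl xef stas zjzm
Hunk 7: at line 4 remove [qqys,radwo] add [xzf,vzes] -> 13 lines: prl kdaju uwss caa mjg xzf vzes yzk yno evl xef stas zjzm
Final line 8: yzk

Answer: yzk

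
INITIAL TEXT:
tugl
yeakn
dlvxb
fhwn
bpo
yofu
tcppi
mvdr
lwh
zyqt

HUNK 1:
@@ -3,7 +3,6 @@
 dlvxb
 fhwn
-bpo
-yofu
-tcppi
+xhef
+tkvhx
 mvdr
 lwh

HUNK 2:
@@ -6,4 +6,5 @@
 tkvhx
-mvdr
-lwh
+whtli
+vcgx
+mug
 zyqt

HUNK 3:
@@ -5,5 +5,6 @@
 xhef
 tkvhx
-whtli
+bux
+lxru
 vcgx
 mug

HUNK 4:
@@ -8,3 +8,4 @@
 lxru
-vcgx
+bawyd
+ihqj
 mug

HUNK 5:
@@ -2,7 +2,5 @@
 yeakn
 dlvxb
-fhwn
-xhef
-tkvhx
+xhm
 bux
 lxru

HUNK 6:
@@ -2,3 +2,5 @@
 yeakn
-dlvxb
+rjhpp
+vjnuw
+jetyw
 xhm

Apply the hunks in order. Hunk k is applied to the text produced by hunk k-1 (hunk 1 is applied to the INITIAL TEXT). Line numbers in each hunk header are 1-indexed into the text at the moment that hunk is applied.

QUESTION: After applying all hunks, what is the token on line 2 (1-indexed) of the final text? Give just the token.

Hunk 1: at line 3 remove [bpo,yofu,tcppi] add [xhef,tkvhx] -> 9 lines: tugl yeakn dlvxb fhwn xhef tkvhx mvdr lwh zyqt
Hunk 2: at line 6 remove [mvdr,lwh] add [whtli,vcgx,mug] -> 10 lines: tugl yeakn dlvxb fhwn xhef tkvhx whtli vcgx mug zyqt
Hunk 3: at line 5 remove [whtli] add [bux,lxru] -> 11 lines: tugl yeakn dlvxb fhwn xhef tkvhx bux lxru vcgx mug zyqt
Hunk 4: at line 8 remove [vcgx] add [bawyd,ihqj] -> 12 lines: tugl yeakn dlvxb fhwn xhef tkvhx bux lxru bawyd ihqj mug zyqt
Hunk 5: at line 2 remove [fhwn,xhef,tkvhx] add [xhm] -> 10 lines: tugl yeakn dlvxb xhm bux lxru bawyd ihqj mug zyqt
Hunk 6: at line 2 remove [dlvxb] add [rjhpp,vjnuw,jetyw] -> 12 lines: tugl yeakn rjhpp vjnuw jetyw xhm bux lxru bawyd ihqj mug zyqt
Final line 2: yeakn

Answer: yeakn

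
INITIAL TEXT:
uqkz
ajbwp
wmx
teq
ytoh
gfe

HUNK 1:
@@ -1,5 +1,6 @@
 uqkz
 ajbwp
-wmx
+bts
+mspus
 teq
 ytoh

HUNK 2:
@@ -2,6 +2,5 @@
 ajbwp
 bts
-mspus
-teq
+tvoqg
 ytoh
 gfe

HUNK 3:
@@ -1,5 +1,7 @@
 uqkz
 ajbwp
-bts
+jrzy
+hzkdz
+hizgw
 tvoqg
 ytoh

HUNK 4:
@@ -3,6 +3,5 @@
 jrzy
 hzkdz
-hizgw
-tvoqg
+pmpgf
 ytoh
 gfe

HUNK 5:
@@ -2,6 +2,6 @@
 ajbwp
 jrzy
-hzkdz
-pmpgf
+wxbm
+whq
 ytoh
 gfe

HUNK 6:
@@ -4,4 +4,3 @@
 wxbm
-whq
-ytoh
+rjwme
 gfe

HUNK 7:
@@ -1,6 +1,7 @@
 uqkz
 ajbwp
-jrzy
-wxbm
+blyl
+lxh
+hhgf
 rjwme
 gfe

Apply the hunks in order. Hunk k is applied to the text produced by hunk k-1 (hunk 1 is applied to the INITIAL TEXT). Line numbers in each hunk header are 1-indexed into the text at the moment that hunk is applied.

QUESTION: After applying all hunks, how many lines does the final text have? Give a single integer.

Answer: 7

Derivation:
Hunk 1: at line 1 remove [wmx] add [bts,mspus] -> 7 lines: uqkz ajbwp bts mspus teq ytoh gfe
Hunk 2: at line 2 remove [mspus,teq] add [tvoqg] -> 6 lines: uqkz ajbwp bts tvoqg ytoh gfe
Hunk 3: at line 1 remove [bts] add [jrzy,hzkdz,hizgw] -> 8 lines: uqkz ajbwp jrzy hzkdz hizgw tvoqg ytoh gfe
Hunk 4: at line 3 remove [hizgw,tvoqg] add [pmpgf] -> 7 lines: uqkz ajbwp jrzy hzkdz pmpgf ytoh gfe
Hunk 5: at line 2 remove [hzkdz,pmpgf] add [wxbm,whq] -> 7 lines: uqkz ajbwp jrzy wxbm whq ytoh gfe
Hunk 6: at line 4 remove [whq,ytoh] add [rjwme] -> 6 lines: uqkz ajbwp jrzy wxbm rjwme gfe
Hunk 7: at line 1 remove [jrzy,wxbm] add [blyl,lxh,hhgf] -> 7 lines: uqkz ajbwp blyl lxh hhgf rjwme gfe
Final line count: 7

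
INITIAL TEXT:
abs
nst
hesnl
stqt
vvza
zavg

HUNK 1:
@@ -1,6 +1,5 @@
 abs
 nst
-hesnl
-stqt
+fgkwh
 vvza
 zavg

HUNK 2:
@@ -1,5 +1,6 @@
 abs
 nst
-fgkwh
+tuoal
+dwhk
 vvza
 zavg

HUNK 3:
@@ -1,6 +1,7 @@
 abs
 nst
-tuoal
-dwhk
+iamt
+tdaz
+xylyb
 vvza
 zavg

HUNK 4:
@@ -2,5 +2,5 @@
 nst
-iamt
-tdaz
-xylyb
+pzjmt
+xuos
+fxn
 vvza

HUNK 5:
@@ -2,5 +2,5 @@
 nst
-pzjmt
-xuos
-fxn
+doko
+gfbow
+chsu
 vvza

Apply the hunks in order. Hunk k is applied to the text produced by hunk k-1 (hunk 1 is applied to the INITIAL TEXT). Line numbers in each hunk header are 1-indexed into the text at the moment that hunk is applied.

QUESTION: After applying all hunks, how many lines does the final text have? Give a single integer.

Hunk 1: at line 1 remove [hesnl,stqt] add [fgkwh] -> 5 lines: abs nst fgkwh vvza zavg
Hunk 2: at line 1 remove [fgkwh] add [tuoal,dwhk] -> 6 lines: abs nst tuoal dwhk vvza zavg
Hunk 3: at line 1 remove [tuoal,dwhk] add [iamt,tdaz,xylyb] -> 7 lines: abs nst iamt tdaz xylyb vvza zavg
Hunk 4: at line 2 remove [iamt,tdaz,xylyb] add [pzjmt,xuos,fxn] -> 7 lines: abs nst pzjmt xuos fxn vvza zavg
Hunk 5: at line 2 remove [pzjmt,xuos,fxn] add [doko,gfbow,chsu] -> 7 lines: abs nst doko gfbow chsu vvza zavg
Final line count: 7

Answer: 7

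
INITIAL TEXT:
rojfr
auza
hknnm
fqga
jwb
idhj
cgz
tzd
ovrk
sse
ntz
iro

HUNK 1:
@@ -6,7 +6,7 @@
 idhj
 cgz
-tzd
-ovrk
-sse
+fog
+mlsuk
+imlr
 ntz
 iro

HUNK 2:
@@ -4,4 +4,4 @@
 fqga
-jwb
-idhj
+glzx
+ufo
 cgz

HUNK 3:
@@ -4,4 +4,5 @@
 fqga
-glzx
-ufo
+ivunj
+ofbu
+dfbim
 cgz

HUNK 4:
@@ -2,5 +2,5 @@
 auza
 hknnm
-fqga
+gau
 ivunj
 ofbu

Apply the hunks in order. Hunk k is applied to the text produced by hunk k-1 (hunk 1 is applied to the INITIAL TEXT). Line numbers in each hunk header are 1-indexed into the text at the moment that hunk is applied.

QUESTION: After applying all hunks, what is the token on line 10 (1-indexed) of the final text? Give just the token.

Hunk 1: at line 6 remove [tzd,ovrk,sse] add [fog,mlsuk,imlr] -> 12 lines: rojfr auza hknnm fqga jwb idhj cgz fog mlsuk imlr ntz iro
Hunk 2: at line 4 remove [jwb,idhj] add [glzx,ufo] -> 12 lines: rojfr auza hknnm fqga glzx ufo cgz fog mlsuk imlr ntz iro
Hunk 3: at line 4 remove [glzx,ufo] add [ivunj,ofbu,dfbim] -> 13 lines: rojfr auza hknnm fqga ivunj ofbu dfbim cgz fog mlsuk imlr ntz iro
Hunk 4: at line 2 remove [fqga] add [gau] -> 13 lines: rojfr auza hknnm gau ivunj ofbu dfbim cgz fog mlsuk imlr ntz iro
Final line 10: mlsuk

Answer: mlsuk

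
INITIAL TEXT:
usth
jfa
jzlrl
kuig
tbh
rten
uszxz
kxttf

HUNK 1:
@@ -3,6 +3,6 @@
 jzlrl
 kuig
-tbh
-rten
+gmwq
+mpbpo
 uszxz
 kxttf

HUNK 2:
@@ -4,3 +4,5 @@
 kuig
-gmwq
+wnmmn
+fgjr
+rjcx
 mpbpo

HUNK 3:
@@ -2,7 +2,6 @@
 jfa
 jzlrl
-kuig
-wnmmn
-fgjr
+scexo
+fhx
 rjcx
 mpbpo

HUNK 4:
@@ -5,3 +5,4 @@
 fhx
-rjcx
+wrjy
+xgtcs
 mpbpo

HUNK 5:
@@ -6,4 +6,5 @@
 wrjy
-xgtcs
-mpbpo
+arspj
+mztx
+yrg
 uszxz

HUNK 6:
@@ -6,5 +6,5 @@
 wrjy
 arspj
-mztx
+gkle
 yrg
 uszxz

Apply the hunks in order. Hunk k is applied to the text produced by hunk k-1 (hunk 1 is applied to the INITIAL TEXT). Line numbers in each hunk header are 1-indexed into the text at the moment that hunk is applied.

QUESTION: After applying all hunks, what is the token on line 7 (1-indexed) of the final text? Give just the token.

Answer: arspj

Derivation:
Hunk 1: at line 3 remove [tbh,rten] add [gmwq,mpbpo] -> 8 lines: usth jfa jzlrl kuig gmwq mpbpo uszxz kxttf
Hunk 2: at line 4 remove [gmwq] add [wnmmn,fgjr,rjcx] -> 10 lines: usth jfa jzlrl kuig wnmmn fgjr rjcx mpbpo uszxz kxttf
Hunk 3: at line 2 remove [kuig,wnmmn,fgjr] add [scexo,fhx] -> 9 lines: usth jfa jzlrl scexo fhx rjcx mpbpo uszxz kxttf
Hunk 4: at line 5 remove [rjcx] add [wrjy,xgtcs] -> 10 lines: usth jfa jzlrl scexo fhx wrjy xgtcs mpbpo uszxz kxttf
Hunk 5: at line 6 remove [xgtcs,mpbpo] add [arspj,mztx,yrg] -> 11 lines: usth jfa jzlrl scexo fhx wrjy arspj mztx yrg uszxz kxttf
Hunk 6: at line 6 remove [mztx] add [gkle] -> 11 lines: usth jfa jzlrl scexo fhx wrjy arspj gkle yrg uszxz kxttf
Final line 7: arspj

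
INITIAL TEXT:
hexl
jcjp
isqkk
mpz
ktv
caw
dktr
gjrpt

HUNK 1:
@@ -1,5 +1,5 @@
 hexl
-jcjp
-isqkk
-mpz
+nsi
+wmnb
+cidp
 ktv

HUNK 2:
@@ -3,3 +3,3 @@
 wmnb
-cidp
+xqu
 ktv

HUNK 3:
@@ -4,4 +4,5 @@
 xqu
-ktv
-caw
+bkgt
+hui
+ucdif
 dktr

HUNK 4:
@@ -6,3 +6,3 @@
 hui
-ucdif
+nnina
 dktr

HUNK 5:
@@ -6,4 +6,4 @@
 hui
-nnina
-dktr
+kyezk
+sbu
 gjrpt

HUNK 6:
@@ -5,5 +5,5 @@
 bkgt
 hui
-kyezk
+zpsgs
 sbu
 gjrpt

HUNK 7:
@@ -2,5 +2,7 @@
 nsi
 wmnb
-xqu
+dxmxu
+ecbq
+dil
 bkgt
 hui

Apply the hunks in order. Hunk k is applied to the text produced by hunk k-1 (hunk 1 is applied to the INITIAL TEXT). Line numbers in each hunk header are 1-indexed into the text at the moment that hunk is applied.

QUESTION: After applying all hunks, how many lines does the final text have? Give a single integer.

Hunk 1: at line 1 remove [jcjp,isqkk,mpz] add [nsi,wmnb,cidp] -> 8 lines: hexl nsi wmnb cidp ktv caw dktr gjrpt
Hunk 2: at line 3 remove [cidp] add [xqu] -> 8 lines: hexl nsi wmnb xqu ktv caw dktr gjrpt
Hunk 3: at line 4 remove [ktv,caw] add [bkgt,hui,ucdif] -> 9 lines: hexl nsi wmnb xqu bkgt hui ucdif dktr gjrpt
Hunk 4: at line 6 remove [ucdif] add [nnina] -> 9 lines: hexl nsi wmnb xqu bkgt hui nnina dktr gjrpt
Hunk 5: at line 6 remove [nnina,dktr] add [kyezk,sbu] -> 9 lines: hexl nsi wmnb xqu bkgt hui kyezk sbu gjrpt
Hunk 6: at line 5 remove [kyezk] add [zpsgs] -> 9 lines: hexl nsi wmnb xqu bkgt hui zpsgs sbu gjrpt
Hunk 7: at line 2 remove [xqu] add [dxmxu,ecbq,dil] -> 11 lines: hexl nsi wmnb dxmxu ecbq dil bkgt hui zpsgs sbu gjrpt
Final line count: 11

Answer: 11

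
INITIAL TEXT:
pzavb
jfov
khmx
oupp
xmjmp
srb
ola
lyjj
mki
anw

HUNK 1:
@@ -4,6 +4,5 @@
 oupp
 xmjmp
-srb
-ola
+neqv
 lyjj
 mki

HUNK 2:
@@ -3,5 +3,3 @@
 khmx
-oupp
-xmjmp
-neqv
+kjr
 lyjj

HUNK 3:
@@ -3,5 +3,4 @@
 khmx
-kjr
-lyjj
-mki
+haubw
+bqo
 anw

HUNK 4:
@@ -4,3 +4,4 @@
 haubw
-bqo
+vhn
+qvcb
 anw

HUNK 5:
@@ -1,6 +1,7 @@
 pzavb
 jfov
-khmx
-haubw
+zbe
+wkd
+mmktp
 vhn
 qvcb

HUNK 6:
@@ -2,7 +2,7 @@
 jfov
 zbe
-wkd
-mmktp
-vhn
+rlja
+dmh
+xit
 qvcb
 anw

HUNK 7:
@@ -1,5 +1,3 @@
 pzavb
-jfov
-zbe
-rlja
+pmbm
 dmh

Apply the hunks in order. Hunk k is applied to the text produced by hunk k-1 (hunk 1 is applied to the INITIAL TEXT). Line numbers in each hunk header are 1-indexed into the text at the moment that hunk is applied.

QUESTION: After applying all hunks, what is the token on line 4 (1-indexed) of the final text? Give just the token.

Hunk 1: at line 4 remove [srb,ola] add [neqv] -> 9 lines: pzavb jfov khmx oupp xmjmp neqv lyjj mki anw
Hunk 2: at line 3 remove [oupp,xmjmp,neqv] add [kjr] -> 7 lines: pzavb jfov khmx kjr lyjj mki anw
Hunk 3: at line 3 remove [kjr,lyjj,mki] add [haubw,bqo] -> 6 lines: pzavb jfov khmx haubw bqo anw
Hunk 4: at line 4 remove [bqo] add [vhn,qvcb] -> 7 lines: pzavb jfov khmx haubw vhn qvcb anw
Hunk 5: at line 1 remove [khmx,haubw] add [zbe,wkd,mmktp] -> 8 lines: pzavb jfov zbe wkd mmktp vhn qvcb anw
Hunk 6: at line 2 remove [wkd,mmktp,vhn] add [rlja,dmh,xit] -> 8 lines: pzavb jfov zbe rlja dmh xit qvcb anw
Hunk 7: at line 1 remove [jfov,zbe,rlja] add [pmbm] -> 6 lines: pzavb pmbm dmh xit qvcb anw
Final line 4: xit

Answer: xit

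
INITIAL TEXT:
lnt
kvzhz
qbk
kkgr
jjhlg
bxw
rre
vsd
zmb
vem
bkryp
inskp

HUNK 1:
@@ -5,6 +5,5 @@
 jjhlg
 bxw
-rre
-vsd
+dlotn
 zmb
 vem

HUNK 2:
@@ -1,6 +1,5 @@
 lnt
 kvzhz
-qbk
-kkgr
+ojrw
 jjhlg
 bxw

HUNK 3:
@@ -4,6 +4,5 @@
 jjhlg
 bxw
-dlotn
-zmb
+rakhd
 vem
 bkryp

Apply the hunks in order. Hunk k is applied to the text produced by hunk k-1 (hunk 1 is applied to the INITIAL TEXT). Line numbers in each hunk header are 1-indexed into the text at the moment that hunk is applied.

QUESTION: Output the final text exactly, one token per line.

Hunk 1: at line 5 remove [rre,vsd] add [dlotn] -> 11 lines: lnt kvzhz qbk kkgr jjhlg bxw dlotn zmb vem bkryp inskp
Hunk 2: at line 1 remove [qbk,kkgr] add [ojrw] -> 10 lines: lnt kvzhz ojrw jjhlg bxw dlotn zmb vem bkryp inskp
Hunk 3: at line 4 remove [dlotn,zmb] add [rakhd] -> 9 lines: lnt kvzhz ojrw jjhlg bxw rakhd vem bkryp inskp

Answer: lnt
kvzhz
ojrw
jjhlg
bxw
rakhd
vem
bkryp
inskp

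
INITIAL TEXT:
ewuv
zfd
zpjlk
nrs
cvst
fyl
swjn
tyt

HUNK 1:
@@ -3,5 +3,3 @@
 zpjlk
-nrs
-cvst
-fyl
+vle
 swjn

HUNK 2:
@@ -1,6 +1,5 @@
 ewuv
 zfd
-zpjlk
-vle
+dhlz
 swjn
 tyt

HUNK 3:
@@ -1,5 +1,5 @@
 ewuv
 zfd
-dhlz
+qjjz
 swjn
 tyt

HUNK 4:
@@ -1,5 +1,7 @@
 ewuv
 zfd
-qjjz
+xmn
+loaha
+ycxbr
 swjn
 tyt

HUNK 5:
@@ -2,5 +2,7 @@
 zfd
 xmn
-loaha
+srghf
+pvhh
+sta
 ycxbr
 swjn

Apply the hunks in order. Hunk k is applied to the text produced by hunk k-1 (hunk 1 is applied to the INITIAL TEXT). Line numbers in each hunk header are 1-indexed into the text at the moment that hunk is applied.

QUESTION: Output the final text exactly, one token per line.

Answer: ewuv
zfd
xmn
srghf
pvhh
sta
ycxbr
swjn
tyt

Derivation:
Hunk 1: at line 3 remove [nrs,cvst,fyl] add [vle] -> 6 lines: ewuv zfd zpjlk vle swjn tyt
Hunk 2: at line 1 remove [zpjlk,vle] add [dhlz] -> 5 lines: ewuv zfd dhlz swjn tyt
Hunk 3: at line 1 remove [dhlz] add [qjjz] -> 5 lines: ewuv zfd qjjz swjn tyt
Hunk 4: at line 1 remove [qjjz] add [xmn,loaha,ycxbr] -> 7 lines: ewuv zfd xmn loaha ycxbr swjn tyt
Hunk 5: at line 2 remove [loaha] add [srghf,pvhh,sta] -> 9 lines: ewuv zfd xmn srghf pvhh sta ycxbr swjn tyt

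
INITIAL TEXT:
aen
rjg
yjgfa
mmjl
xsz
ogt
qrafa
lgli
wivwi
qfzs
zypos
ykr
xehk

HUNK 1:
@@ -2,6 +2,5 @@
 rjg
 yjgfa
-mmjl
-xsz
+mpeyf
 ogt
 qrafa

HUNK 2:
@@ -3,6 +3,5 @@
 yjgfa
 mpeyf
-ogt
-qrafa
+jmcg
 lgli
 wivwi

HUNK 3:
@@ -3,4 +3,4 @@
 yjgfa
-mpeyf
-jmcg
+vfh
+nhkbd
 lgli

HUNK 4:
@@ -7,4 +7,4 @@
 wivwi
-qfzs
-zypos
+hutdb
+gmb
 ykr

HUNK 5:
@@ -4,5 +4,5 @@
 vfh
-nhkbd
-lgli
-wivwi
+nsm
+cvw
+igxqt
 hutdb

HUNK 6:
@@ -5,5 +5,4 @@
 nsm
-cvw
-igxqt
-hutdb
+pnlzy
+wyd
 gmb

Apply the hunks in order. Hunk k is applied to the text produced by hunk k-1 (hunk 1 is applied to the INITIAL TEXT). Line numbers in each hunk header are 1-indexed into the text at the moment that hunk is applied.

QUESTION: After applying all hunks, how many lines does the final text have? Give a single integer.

Answer: 10

Derivation:
Hunk 1: at line 2 remove [mmjl,xsz] add [mpeyf] -> 12 lines: aen rjg yjgfa mpeyf ogt qrafa lgli wivwi qfzs zypos ykr xehk
Hunk 2: at line 3 remove [ogt,qrafa] add [jmcg] -> 11 lines: aen rjg yjgfa mpeyf jmcg lgli wivwi qfzs zypos ykr xehk
Hunk 3: at line 3 remove [mpeyf,jmcg] add [vfh,nhkbd] -> 11 lines: aen rjg yjgfa vfh nhkbd lgli wivwi qfzs zypos ykr xehk
Hunk 4: at line 7 remove [qfzs,zypos] add [hutdb,gmb] -> 11 lines: aen rjg yjgfa vfh nhkbd lgli wivwi hutdb gmb ykr xehk
Hunk 5: at line 4 remove [nhkbd,lgli,wivwi] add [nsm,cvw,igxqt] -> 11 lines: aen rjg yjgfa vfh nsm cvw igxqt hutdb gmb ykr xehk
Hunk 6: at line 5 remove [cvw,igxqt,hutdb] add [pnlzy,wyd] -> 10 lines: aen rjg yjgfa vfh nsm pnlzy wyd gmb ykr xehk
Final line count: 10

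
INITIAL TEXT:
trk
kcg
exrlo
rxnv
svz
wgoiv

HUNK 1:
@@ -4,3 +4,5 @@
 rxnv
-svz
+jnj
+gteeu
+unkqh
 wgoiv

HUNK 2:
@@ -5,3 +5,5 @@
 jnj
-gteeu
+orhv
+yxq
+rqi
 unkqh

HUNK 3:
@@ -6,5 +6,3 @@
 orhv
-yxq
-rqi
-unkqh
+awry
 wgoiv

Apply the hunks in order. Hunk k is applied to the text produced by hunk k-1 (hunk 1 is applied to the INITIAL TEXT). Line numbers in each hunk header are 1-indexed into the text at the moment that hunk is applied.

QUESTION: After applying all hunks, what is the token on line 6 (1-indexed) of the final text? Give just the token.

Answer: orhv

Derivation:
Hunk 1: at line 4 remove [svz] add [jnj,gteeu,unkqh] -> 8 lines: trk kcg exrlo rxnv jnj gteeu unkqh wgoiv
Hunk 2: at line 5 remove [gteeu] add [orhv,yxq,rqi] -> 10 lines: trk kcg exrlo rxnv jnj orhv yxq rqi unkqh wgoiv
Hunk 3: at line 6 remove [yxq,rqi,unkqh] add [awry] -> 8 lines: trk kcg exrlo rxnv jnj orhv awry wgoiv
Final line 6: orhv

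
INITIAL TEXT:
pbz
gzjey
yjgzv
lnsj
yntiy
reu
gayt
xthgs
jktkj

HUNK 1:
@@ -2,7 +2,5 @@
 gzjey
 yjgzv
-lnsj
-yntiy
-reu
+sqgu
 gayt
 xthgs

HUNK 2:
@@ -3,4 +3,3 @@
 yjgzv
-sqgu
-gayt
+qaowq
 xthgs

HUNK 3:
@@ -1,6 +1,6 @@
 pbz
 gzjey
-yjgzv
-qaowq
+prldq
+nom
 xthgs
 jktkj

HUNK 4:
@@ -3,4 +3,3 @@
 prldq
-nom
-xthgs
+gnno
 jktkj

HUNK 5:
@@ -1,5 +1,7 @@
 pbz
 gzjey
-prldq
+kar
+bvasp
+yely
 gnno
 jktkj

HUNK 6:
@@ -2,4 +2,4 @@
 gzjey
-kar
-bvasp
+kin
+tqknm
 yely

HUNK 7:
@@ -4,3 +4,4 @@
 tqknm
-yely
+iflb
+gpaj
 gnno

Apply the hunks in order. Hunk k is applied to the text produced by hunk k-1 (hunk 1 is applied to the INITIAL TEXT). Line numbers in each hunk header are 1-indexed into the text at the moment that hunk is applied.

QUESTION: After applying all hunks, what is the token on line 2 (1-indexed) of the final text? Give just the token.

Answer: gzjey

Derivation:
Hunk 1: at line 2 remove [lnsj,yntiy,reu] add [sqgu] -> 7 lines: pbz gzjey yjgzv sqgu gayt xthgs jktkj
Hunk 2: at line 3 remove [sqgu,gayt] add [qaowq] -> 6 lines: pbz gzjey yjgzv qaowq xthgs jktkj
Hunk 3: at line 1 remove [yjgzv,qaowq] add [prldq,nom] -> 6 lines: pbz gzjey prldq nom xthgs jktkj
Hunk 4: at line 3 remove [nom,xthgs] add [gnno] -> 5 lines: pbz gzjey prldq gnno jktkj
Hunk 5: at line 1 remove [prldq] add [kar,bvasp,yely] -> 7 lines: pbz gzjey kar bvasp yely gnno jktkj
Hunk 6: at line 2 remove [kar,bvasp] add [kin,tqknm] -> 7 lines: pbz gzjey kin tqknm yely gnno jktkj
Hunk 7: at line 4 remove [yely] add [iflb,gpaj] -> 8 lines: pbz gzjey kin tqknm iflb gpaj gnno jktkj
Final line 2: gzjey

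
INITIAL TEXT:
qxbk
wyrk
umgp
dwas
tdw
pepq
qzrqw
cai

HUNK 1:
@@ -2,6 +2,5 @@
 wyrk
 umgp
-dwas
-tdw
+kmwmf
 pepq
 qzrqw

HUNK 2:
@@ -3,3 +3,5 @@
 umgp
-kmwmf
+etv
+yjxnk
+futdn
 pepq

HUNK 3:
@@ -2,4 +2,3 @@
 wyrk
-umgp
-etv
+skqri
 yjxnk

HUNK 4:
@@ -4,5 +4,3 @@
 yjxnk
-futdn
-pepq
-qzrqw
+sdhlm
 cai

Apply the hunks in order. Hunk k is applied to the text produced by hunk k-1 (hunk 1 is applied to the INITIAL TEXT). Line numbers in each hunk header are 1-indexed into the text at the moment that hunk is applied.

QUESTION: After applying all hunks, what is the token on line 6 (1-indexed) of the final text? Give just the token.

Hunk 1: at line 2 remove [dwas,tdw] add [kmwmf] -> 7 lines: qxbk wyrk umgp kmwmf pepq qzrqw cai
Hunk 2: at line 3 remove [kmwmf] add [etv,yjxnk,futdn] -> 9 lines: qxbk wyrk umgp etv yjxnk futdn pepq qzrqw cai
Hunk 3: at line 2 remove [umgp,etv] add [skqri] -> 8 lines: qxbk wyrk skqri yjxnk futdn pepq qzrqw cai
Hunk 4: at line 4 remove [futdn,pepq,qzrqw] add [sdhlm] -> 6 lines: qxbk wyrk skqri yjxnk sdhlm cai
Final line 6: cai

Answer: cai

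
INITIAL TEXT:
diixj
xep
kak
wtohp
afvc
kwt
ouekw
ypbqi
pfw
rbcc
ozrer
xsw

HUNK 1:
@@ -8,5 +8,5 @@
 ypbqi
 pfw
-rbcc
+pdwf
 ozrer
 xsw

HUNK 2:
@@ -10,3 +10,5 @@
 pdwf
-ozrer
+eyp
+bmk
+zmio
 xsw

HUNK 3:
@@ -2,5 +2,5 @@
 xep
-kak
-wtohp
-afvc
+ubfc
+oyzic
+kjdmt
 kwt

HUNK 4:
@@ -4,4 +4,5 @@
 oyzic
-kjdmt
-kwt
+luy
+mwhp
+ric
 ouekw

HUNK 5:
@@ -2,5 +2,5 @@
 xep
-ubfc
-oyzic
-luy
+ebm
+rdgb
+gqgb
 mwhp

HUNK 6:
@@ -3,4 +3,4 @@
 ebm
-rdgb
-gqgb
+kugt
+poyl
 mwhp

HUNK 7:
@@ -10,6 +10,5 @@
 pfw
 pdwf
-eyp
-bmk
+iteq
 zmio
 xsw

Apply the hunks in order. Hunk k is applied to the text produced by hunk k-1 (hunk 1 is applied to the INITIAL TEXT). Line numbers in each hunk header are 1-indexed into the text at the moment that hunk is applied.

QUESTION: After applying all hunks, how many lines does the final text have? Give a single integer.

Hunk 1: at line 8 remove [rbcc] add [pdwf] -> 12 lines: diixj xep kak wtohp afvc kwt ouekw ypbqi pfw pdwf ozrer xsw
Hunk 2: at line 10 remove [ozrer] add [eyp,bmk,zmio] -> 14 lines: diixj xep kak wtohp afvc kwt ouekw ypbqi pfw pdwf eyp bmk zmio xsw
Hunk 3: at line 2 remove [kak,wtohp,afvc] add [ubfc,oyzic,kjdmt] -> 14 lines: diixj xep ubfc oyzic kjdmt kwt ouekw ypbqi pfw pdwf eyp bmk zmio xsw
Hunk 4: at line 4 remove [kjdmt,kwt] add [luy,mwhp,ric] -> 15 lines: diixj xep ubfc oyzic luy mwhp ric ouekw ypbqi pfw pdwf eyp bmk zmio xsw
Hunk 5: at line 2 remove [ubfc,oyzic,luy] add [ebm,rdgb,gqgb] -> 15 lines: diixj xep ebm rdgb gqgb mwhp ric ouekw ypbqi pfw pdwf eyp bmk zmio xsw
Hunk 6: at line 3 remove [rdgb,gqgb] add [kugt,poyl] -> 15 lines: diixj xep ebm kugt poyl mwhp ric ouekw ypbqi pfw pdwf eyp bmk zmio xsw
Hunk 7: at line 10 remove [eyp,bmk] add [iteq] -> 14 lines: diixj xep ebm kugt poyl mwhp ric ouekw ypbqi pfw pdwf iteq zmio xsw
Final line count: 14

Answer: 14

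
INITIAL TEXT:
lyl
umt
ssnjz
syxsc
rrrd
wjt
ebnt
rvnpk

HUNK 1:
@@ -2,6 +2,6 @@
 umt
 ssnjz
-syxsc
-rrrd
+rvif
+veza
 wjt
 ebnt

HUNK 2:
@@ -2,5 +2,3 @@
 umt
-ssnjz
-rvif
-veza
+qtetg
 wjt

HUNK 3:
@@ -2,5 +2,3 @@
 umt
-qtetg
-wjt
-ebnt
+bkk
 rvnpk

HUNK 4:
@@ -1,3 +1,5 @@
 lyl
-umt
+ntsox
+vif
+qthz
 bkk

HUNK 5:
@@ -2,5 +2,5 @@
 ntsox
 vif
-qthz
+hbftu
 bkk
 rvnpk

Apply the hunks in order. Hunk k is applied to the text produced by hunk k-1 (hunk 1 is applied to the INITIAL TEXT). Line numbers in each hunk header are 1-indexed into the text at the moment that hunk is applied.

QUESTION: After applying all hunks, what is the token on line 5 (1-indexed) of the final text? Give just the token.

Hunk 1: at line 2 remove [syxsc,rrrd] add [rvif,veza] -> 8 lines: lyl umt ssnjz rvif veza wjt ebnt rvnpk
Hunk 2: at line 2 remove [ssnjz,rvif,veza] add [qtetg] -> 6 lines: lyl umt qtetg wjt ebnt rvnpk
Hunk 3: at line 2 remove [qtetg,wjt,ebnt] add [bkk] -> 4 lines: lyl umt bkk rvnpk
Hunk 4: at line 1 remove [umt] add [ntsox,vif,qthz] -> 6 lines: lyl ntsox vif qthz bkk rvnpk
Hunk 5: at line 2 remove [qthz] add [hbftu] -> 6 lines: lyl ntsox vif hbftu bkk rvnpk
Final line 5: bkk

Answer: bkk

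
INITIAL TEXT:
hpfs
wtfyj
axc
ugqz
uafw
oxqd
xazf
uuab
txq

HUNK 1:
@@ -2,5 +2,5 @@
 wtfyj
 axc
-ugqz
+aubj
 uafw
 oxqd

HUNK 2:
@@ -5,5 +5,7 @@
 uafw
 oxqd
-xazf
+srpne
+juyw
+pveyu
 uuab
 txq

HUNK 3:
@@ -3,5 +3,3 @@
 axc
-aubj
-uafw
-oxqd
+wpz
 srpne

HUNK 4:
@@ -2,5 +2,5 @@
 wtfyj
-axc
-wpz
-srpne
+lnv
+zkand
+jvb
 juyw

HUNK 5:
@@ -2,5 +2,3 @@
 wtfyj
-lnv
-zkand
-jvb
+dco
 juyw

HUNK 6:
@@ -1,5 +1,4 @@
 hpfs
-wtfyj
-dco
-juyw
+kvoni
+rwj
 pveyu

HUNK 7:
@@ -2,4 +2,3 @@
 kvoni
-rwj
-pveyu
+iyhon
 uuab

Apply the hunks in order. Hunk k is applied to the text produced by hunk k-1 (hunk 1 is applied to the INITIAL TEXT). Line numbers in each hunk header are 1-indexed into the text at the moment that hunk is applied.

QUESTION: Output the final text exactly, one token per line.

Hunk 1: at line 2 remove [ugqz] add [aubj] -> 9 lines: hpfs wtfyj axc aubj uafw oxqd xazf uuab txq
Hunk 2: at line 5 remove [xazf] add [srpne,juyw,pveyu] -> 11 lines: hpfs wtfyj axc aubj uafw oxqd srpne juyw pveyu uuab txq
Hunk 3: at line 3 remove [aubj,uafw,oxqd] add [wpz] -> 9 lines: hpfs wtfyj axc wpz srpne juyw pveyu uuab txq
Hunk 4: at line 2 remove [axc,wpz,srpne] add [lnv,zkand,jvb] -> 9 lines: hpfs wtfyj lnv zkand jvb juyw pveyu uuab txq
Hunk 5: at line 2 remove [lnv,zkand,jvb] add [dco] -> 7 lines: hpfs wtfyj dco juyw pveyu uuab txq
Hunk 6: at line 1 remove [wtfyj,dco,juyw] add [kvoni,rwj] -> 6 lines: hpfs kvoni rwj pveyu uuab txq
Hunk 7: at line 2 remove [rwj,pveyu] add [iyhon] -> 5 lines: hpfs kvoni iyhon uuab txq

Answer: hpfs
kvoni
iyhon
uuab
txq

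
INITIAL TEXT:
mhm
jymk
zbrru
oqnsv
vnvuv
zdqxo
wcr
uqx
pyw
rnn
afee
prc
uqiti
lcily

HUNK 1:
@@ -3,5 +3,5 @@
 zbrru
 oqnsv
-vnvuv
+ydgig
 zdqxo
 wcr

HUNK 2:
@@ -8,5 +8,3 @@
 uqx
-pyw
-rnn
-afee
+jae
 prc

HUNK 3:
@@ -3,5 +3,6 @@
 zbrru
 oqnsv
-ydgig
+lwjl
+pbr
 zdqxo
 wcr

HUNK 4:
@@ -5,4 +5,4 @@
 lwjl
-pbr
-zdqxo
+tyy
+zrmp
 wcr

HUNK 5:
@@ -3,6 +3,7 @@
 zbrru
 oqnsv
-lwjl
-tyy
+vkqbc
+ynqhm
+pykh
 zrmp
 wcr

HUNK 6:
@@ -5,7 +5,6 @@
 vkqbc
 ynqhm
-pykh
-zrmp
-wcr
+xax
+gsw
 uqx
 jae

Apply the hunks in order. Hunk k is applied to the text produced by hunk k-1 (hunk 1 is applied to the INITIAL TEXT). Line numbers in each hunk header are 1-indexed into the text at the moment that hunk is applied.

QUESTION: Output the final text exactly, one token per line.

Hunk 1: at line 3 remove [vnvuv] add [ydgig] -> 14 lines: mhm jymk zbrru oqnsv ydgig zdqxo wcr uqx pyw rnn afee prc uqiti lcily
Hunk 2: at line 8 remove [pyw,rnn,afee] add [jae] -> 12 lines: mhm jymk zbrru oqnsv ydgig zdqxo wcr uqx jae prc uqiti lcily
Hunk 3: at line 3 remove [ydgig] add [lwjl,pbr] -> 13 lines: mhm jymk zbrru oqnsv lwjl pbr zdqxo wcr uqx jae prc uqiti lcily
Hunk 4: at line 5 remove [pbr,zdqxo] add [tyy,zrmp] -> 13 lines: mhm jymk zbrru oqnsv lwjl tyy zrmp wcr uqx jae prc uqiti lcily
Hunk 5: at line 3 remove [lwjl,tyy] add [vkqbc,ynqhm,pykh] -> 14 lines: mhm jymk zbrru oqnsv vkqbc ynqhm pykh zrmp wcr uqx jae prc uqiti lcily
Hunk 6: at line 5 remove [pykh,zrmp,wcr] add [xax,gsw] -> 13 lines: mhm jymk zbrru oqnsv vkqbc ynqhm xax gsw uqx jae prc uqiti lcily

Answer: mhm
jymk
zbrru
oqnsv
vkqbc
ynqhm
xax
gsw
uqx
jae
prc
uqiti
lcily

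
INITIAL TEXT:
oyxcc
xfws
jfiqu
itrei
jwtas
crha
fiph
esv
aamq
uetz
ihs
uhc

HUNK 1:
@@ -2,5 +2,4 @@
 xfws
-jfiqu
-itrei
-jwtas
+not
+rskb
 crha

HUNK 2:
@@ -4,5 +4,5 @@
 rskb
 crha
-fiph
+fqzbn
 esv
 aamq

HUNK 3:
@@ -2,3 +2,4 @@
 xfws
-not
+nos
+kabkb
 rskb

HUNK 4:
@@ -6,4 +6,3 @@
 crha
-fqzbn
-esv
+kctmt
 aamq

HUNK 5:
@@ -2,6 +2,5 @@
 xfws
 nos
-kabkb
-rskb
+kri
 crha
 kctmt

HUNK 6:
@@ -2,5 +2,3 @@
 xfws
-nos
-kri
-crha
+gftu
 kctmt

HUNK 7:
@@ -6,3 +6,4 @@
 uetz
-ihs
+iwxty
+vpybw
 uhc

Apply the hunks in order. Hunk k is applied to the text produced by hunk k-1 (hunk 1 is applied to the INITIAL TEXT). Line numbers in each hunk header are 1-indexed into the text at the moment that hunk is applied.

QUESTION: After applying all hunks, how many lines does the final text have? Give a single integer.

Hunk 1: at line 2 remove [jfiqu,itrei,jwtas] add [not,rskb] -> 11 lines: oyxcc xfws not rskb crha fiph esv aamq uetz ihs uhc
Hunk 2: at line 4 remove [fiph] add [fqzbn] -> 11 lines: oyxcc xfws not rskb crha fqzbn esv aamq uetz ihs uhc
Hunk 3: at line 2 remove [not] add [nos,kabkb] -> 12 lines: oyxcc xfws nos kabkb rskb crha fqzbn esv aamq uetz ihs uhc
Hunk 4: at line 6 remove [fqzbn,esv] add [kctmt] -> 11 lines: oyxcc xfws nos kabkb rskb crha kctmt aamq uetz ihs uhc
Hunk 5: at line 2 remove [kabkb,rskb] add [kri] -> 10 lines: oyxcc xfws nos kri crha kctmt aamq uetz ihs uhc
Hunk 6: at line 2 remove [nos,kri,crha] add [gftu] -> 8 lines: oyxcc xfws gftu kctmt aamq uetz ihs uhc
Hunk 7: at line 6 remove [ihs] add [iwxty,vpybw] -> 9 lines: oyxcc xfws gftu kctmt aamq uetz iwxty vpybw uhc
Final line count: 9

Answer: 9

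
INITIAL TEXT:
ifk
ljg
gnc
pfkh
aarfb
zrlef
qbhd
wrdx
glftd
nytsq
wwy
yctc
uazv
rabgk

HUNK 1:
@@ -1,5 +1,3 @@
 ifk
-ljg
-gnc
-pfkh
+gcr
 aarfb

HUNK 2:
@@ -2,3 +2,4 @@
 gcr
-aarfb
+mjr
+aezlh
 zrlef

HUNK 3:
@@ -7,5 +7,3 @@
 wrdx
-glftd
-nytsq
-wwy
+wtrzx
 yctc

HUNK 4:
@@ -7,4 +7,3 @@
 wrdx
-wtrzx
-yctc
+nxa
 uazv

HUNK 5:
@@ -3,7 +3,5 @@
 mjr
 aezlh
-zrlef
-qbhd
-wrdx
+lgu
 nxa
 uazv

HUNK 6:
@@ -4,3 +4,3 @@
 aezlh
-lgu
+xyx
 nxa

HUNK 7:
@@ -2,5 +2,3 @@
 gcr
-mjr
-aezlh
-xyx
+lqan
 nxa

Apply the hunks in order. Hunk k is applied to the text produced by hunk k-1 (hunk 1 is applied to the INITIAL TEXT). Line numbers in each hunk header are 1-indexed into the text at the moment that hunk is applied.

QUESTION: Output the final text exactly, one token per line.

Answer: ifk
gcr
lqan
nxa
uazv
rabgk

Derivation:
Hunk 1: at line 1 remove [ljg,gnc,pfkh] add [gcr] -> 12 lines: ifk gcr aarfb zrlef qbhd wrdx glftd nytsq wwy yctc uazv rabgk
Hunk 2: at line 2 remove [aarfb] add [mjr,aezlh] -> 13 lines: ifk gcr mjr aezlh zrlef qbhd wrdx glftd nytsq wwy yctc uazv rabgk
Hunk 3: at line 7 remove [glftd,nytsq,wwy] add [wtrzx] -> 11 lines: ifk gcr mjr aezlh zrlef qbhd wrdx wtrzx yctc uazv rabgk
Hunk 4: at line 7 remove [wtrzx,yctc] add [nxa] -> 10 lines: ifk gcr mjr aezlh zrlef qbhd wrdx nxa uazv rabgk
Hunk 5: at line 3 remove [zrlef,qbhd,wrdx] add [lgu] -> 8 lines: ifk gcr mjr aezlh lgu nxa uazv rabgk
Hunk 6: at line 4 remove [lgu] add [xyx] -> 8 lines: ifk gcr mjr aezlh xyx nxa uazv rabgk
Hunk 7: at line 2 remove [mjr,aezlh,xyx] add [lqan] -> 6 lines: ifk gcr lqan nxa uazv rabgk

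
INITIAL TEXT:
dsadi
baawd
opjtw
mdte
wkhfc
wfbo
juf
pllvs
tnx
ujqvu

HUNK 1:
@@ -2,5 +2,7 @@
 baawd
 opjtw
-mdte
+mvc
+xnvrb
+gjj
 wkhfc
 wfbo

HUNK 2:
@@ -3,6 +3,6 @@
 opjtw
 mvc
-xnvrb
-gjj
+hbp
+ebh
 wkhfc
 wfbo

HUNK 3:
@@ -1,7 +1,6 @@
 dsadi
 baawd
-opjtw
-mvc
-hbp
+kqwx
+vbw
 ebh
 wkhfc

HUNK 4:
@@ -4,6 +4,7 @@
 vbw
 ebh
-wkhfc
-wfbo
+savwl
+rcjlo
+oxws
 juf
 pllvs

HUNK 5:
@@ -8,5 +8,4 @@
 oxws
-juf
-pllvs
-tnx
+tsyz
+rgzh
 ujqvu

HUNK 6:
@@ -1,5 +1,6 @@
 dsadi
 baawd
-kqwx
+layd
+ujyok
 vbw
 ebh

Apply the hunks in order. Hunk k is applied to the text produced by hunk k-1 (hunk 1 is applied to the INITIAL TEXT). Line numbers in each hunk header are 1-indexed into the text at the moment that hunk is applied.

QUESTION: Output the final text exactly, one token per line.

Hunk 1: at line 2 remove [mdte] add [mvc,xnvrb,gjj] -> 12 lines: dsadi baawd opjtw mvc xnvrb gjj wkhfc wfbo juf pllvs tnx ujqvu
Hunk 2: at line 3 remove [xnvrb,gjj] add [hbp,ebh] -> 12 lines: dsadi baawd opjtw mvc hbp ebh wkhfc wfbo juf pllvs tnx ujqvu
Hunk 3: at line 1 remove [opjtw,mvc,hbp] add [kqwx,vbw] -> 11 lines: dsadi baawd kqwx vbw ebh wkhfc wfbo juf pllvs tnx ujqvu
Hunk 4: at line 4 remove [wkhfc,wfbo] add [savwl,rcjlo,oxws] -> 12 lines: dsadi baawd kqwx vbw ebh savwl rcjlo oxws juf pllvs tnx ujqvu
Hunk 5: at line 8 remove [juf,pllvs,tnx] add [tsyz,rgzh] -> 11 lines: dsadi baawd kqwx vbw ebh savwl rcjlo oxws tsyz rgzh ujqvu
Hunk 6: at line 1 remove [kqwx] add [layd,ujyok] -> 12 lines: dsadi baawd layd ujyok vbw ebh savwl rcjlo oxws tsyz rgzh ujqvu

Answer: dsadi
baawd
layd
ujyok
vbw
ebh
savwl
rcjlo
oxws
tsyz
rgzh
ujqvu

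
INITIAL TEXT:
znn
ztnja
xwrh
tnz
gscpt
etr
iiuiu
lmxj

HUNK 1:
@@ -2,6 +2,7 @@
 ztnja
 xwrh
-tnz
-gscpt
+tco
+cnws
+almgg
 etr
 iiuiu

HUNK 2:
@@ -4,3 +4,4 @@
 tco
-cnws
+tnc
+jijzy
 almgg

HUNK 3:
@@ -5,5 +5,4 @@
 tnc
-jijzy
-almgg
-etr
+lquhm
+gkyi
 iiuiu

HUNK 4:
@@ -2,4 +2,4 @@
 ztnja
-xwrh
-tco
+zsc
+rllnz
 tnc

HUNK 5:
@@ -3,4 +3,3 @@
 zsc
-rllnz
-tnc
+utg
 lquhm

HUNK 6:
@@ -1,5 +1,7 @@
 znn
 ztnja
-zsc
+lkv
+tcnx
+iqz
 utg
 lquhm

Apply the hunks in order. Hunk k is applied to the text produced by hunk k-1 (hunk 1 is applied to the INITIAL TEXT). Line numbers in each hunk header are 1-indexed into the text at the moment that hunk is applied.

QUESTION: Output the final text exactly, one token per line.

Hunk 1: at line 2 remove [tnz,gscpt] add [tco,cnws,almgg] -> 9 lines: znn ztnja xwrh tco cnws almgg etr iiuiu lmxj
Hunk 2: at line 4 remove [cnws] add [tnc,jijzy] -> 10 lines: znn ztnja xwrh tco tnc jijzy almgg etr iiuiu lmxj
Hunk 3: at line 5 remove [jijzy,almgg,etr] add [lquhm,gkyi] -> 9 lines: znn ztnja xwrh tco tnc lquhm gkyi iiuiu lmxj
Hunk 4: at line 2 remove [xwrh,tco] add [zsc,rllnz] -> 9 lines: znn ztnja zsc rllnz tnc lquhm gkyi iiuiu lmxj
Hunk 5: at line 3 remove [rllnz,tnc] add [utg] -> 8 lines: znn ztnja zsc utg lquhm gkyi iiuiu lmxj
Hunk 6: at line 1 remove [zsc] add [lkv,tcnx,iqz] -> 10 lines: znn ztnja lkv tcnx iqz utg lquhm gkyi iiuiu lmxj

Answer: znn
ztnja
lkv
tcnx
iqz
utg
lquhm
gkyi
iiuiu
lmxj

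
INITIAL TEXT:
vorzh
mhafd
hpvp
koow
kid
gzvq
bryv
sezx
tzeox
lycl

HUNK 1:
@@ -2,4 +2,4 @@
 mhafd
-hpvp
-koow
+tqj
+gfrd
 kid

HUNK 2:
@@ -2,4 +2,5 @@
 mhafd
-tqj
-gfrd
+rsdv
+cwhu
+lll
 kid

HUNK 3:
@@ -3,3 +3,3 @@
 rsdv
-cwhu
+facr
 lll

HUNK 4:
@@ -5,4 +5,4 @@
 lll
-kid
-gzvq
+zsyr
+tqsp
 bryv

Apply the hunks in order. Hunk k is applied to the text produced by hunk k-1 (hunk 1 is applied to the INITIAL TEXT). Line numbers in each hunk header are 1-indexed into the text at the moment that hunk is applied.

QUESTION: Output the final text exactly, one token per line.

Answer: vorzh
mhafd
rsdv
facr
lll
zsyr
tqsp
bryv
sezx
tzeox
lycl

Derivation:
Hunk 1: at line 2 remove [hpvp,koow] add [tqj,gfrd] -> 10 lines: vorzh mhafd tqj gfrd kid gzvq bryv sezx tzeox lycl
Hunk 2: at line 2 remove [tqj,gfrd] add [rsdv,cwhu,lll] -> 11 lines: vorzh mhafd rsdv cwhu lll kid gzvq bryv sezx tzeox lycl
Hunk 3: at line 3 remove [cwhu] add [facr] -> 11 lines: vorzh mhafd rsdv facr lll kid gzvq bryv sezx tzeox lycl
Hunk 4: at line 5 remove [kid,gzvq] add [zsyr,tqsp] -> 11 lines: vorzh mhafd rsdv facr lll zsyr tqsp bryv sezx tzeox lycl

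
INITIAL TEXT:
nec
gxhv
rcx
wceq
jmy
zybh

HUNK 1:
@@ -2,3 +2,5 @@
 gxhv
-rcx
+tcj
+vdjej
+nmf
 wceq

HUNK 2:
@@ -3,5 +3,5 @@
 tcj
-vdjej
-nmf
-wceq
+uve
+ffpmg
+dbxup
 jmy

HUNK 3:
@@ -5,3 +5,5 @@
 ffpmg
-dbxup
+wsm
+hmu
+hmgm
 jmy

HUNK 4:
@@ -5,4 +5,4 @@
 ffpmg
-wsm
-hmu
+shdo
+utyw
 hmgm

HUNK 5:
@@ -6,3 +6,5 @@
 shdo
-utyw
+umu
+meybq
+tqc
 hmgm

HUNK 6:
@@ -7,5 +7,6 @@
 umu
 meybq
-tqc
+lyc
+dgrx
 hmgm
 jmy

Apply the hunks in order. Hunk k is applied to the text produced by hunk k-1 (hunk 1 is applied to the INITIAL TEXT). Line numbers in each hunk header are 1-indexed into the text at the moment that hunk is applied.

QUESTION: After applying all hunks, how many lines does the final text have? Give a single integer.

Hunk 1: at line 2 remove [rcx] add [tcj,vdjej,nmf] -> 8 lines: nec gxhv tcj vdjej nmf wceq jmy zybh
Hunk 2: at line 3 remove [vdjej,nmf,wceq] add [uve,ffpmg,dbxup] -> 8 lines: nec gxhv tcj uve ffpmg dbxup jmy zybh
Hunk 3: at line 5 remove [dbxup] add [wsm,hmu,hmgm] -> 10 lines: nec gxhv tcj uve ffpmg wsm hmu hmgm jmy zybh
Hunk 4: at line 5 remove [wsm,hmu] add [shdo,utyw] -> 10 lines: nec gxhv tcj uve ffpmg shdo utyw hmgm jmy zybh
Hunk 5: at line 6 remove [utyw] add [umu,meybq,tqc] -> 12 lines: nec gxhv tcj uve ffpmg shdo umu meybq tqc hmgm jmy zybh
Hunk 6: at line 7 remove [tqc] add [lyc,dgrx] -> 13 lines: nec gxhv tcj uve ffpmg shdo umu meybq lyc dgrx hmgm jmy zybh
Final line count: 13

Answer: 13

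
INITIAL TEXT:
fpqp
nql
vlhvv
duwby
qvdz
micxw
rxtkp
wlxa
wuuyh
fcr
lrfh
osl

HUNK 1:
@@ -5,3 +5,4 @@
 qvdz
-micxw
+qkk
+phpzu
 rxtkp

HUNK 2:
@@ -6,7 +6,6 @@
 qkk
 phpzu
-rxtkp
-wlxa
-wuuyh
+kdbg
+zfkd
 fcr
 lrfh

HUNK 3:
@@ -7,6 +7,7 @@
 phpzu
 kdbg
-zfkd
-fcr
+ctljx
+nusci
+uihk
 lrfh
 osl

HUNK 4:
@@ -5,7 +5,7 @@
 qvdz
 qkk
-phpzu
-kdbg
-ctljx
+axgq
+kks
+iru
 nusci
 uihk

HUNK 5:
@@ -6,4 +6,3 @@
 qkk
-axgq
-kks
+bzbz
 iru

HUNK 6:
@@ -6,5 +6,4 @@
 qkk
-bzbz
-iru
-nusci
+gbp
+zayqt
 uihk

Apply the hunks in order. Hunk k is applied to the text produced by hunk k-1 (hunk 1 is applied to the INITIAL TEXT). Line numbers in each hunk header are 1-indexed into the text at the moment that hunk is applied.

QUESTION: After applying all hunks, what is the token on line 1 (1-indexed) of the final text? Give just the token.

Hunk 1: at line 5 remove [micxw] add [qkk,phpzu] -> 13 lines: fpqp nql vlhvv duwby qvdz qkk phpzu rxtkp wlxa wuuyh fcr lrfh osl
Hunk 2: at line 6 remove [rxtkp,wlxa,wuuyh] add [kdbg,zfkd] -> 12 lines: fpqp nql vlhvv duwby qvdz qkk phpzu kdbg zfkd fcr lrfh osl
Hunk 3: at line 7 remove [zfkd,fcr] add [ctljx,nusci,uihk] -> 13 lines: fpqp nql vlhvv duwby qvdz qkk phpzu kdbg ctljx nusci uihk lrfh osl
Hunk 4: at line 5 remove [phpzu,kdbg,ctljx] add [axgq,kks,iru] -> 13 lines: fpqp nql vlhvv duwby qvdz qkk axgq kks iru nusci uihk lrfh osl
Hunk 5: at line 6 remove [axgq,kks] add [bzbz] -> 12 lines: fpqp nql vlhvv duwby qvdz qkk bzbz iru nusci uihk lrfh osl
Hunk 6: at line 6 remove [bzbz,iru,nusci] add [gbp,zayqt] -> 11 lines: fpqp nql vlhvv duwby qvdz qkk gbp zayqt uihk lrfh osl
Final line 1: fpqp

Answer: fpqp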